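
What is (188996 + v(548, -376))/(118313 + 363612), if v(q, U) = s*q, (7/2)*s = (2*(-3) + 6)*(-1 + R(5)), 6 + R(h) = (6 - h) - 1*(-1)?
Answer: 5108/13025 ≈ 0.39217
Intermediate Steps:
R(h) = 1 - h (R(h) = -6 + ((6 - h) - 1*(-1)) = -6 + ((6 - h) + 1) = -6 + (7 - h) = 1 - h)
s = 0 (s = 2*((2*(-3) + 6)*(-1 + (1 - 1*5)))/7 = 2*((-6 + 6)*(-1 + (1 - 5)))/7 = 2*(0*(-1 - 4))/7 = 2*(0*(-5))/7 = (2/7)*0 = 0)
v(q, U) = 0 (v(q, U) = 0*q = 0)
(188996 + v(548, -376))/(118313 + 363612) = (188996 + 0)/(118313 + 363612) = 188996/481925 = 188996*(1/481925) = 5108/13025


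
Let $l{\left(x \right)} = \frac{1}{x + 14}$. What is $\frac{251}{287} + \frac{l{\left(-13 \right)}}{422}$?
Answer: $\frac{106209}{121114} \approx 0.87693$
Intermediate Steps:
$l{\left(x \right)} = \frac{1}{14 + x}$
$\frac{251}{287} + \frac{l{\left(-13 \right)}}{422} = \frac{251}{287} + \frac{1}{\left(14 - 13\right) 422} = 251 \cdot \frac{1}{287} + 1^{-1} \cdot \frac{1}{422} = \frac{251}{287} + 1 \cdot \frac{1}{422} = \frac{251}{287} + \frac{1}{422} = \frac{106209}{121114}$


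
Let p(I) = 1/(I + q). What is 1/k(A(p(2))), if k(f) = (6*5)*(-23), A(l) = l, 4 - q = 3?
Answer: -1/690 ≈ -0.0014493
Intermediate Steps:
q = 1 (q = 4 - 1*3 = 4 - 3 = 1)
p(I) = 1/(1 + I) (p(I) = 1/(I + 1) = 1/(1 + I))
k(f) = -690 (k(f) = 30*(-23) = -690)
1/k(A(p(2))) = 1/(-690) = -1/690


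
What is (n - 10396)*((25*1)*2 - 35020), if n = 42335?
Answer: -1116906830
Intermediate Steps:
(n - 10396)*((25*1)*2 - 35020) = (42335 - 10396)*((25*1)*2 - 35020) = 31939*(25*2 - 35020) = 31939*(50 - 35020) = 31939*(-34970) = -1116906830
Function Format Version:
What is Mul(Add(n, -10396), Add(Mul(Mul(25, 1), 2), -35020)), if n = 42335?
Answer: -1116906830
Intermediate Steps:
Mul(Add(n, -10396), Add(Mul(Mul(25, 1), 2), -35020)) = Mul(Add(42335, -10396), Add(Mul(Mul(25, 1), 2), -35020)) = Mul(31939, Add(Mul(25, 2), -35020)) = Mul(31939, Add(50, -35020)) = Mul(31939, -34970) = -1116906830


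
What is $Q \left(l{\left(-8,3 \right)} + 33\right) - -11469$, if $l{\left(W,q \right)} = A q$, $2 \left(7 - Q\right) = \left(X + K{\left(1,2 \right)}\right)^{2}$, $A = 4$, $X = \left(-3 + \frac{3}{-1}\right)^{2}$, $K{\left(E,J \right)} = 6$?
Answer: $-27906$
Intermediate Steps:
$X = 36$ ($X = \left(-3 + 3 \left(-1\right)\right)^{2} = \left(-3 - 3\right)^{2} = \left(-6\right)^{2} = 36$)
$Q = -875$ ($Q = 7 - \frac{\left(36 + 6\right)^{2}}{2} = 7 - \frac{42^{2}}{2} = 7 - 882 = -875$)
$l{\left(W,q \right)} = 4 q$
$Q \left(l{\left(-8,3 \right)} + 33\right) - -11469 = - 875 \left(4 \cdot 3 + 33\right) - -11469 = - 875 \left(12 + 33\right) + 11469 = \left(-875\right) 45 + 11469 = -39375 + 11469 = -27906$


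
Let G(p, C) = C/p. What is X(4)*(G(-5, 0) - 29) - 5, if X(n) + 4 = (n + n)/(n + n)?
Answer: 82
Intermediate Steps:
X(n) = -3 (X(n) = -4 + (n + n)/(n + n) = -4 + (2*n)/((2*n)) = -4 + (2*n)*(1/(2*n)) = -4 + 1 = -3)
X(4)*(G(-5, 0) - 29) - 5 = -3*(0/(-5) - 29) - 5 = -3*(0*(-1/5) - 29) - 5 = -3*(0 - 29) - 5 = -3*(-29) - 5 = 87 - 5 = 82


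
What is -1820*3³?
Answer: -49140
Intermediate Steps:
-1820*3³ = -1820*27 = -49140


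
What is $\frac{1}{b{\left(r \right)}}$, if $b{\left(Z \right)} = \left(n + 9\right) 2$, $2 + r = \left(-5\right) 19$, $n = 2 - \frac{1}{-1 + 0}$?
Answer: $\frac{1}{24} \approx 0.041667$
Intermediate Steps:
$n = 3$ ($n = 2 - \frac{1}{-1} = 2 - -1 = 2 + 1 = 3$)
$r = -97$ ($r = -2 - 95 = -97$)
$b{\left(Z \right)} = 24$ ($b{\left(Z \right)} = \left(3 + 9\right) 2 = 12 \cdot 2 = 24$)
$\frac{1}{b{\left(r \right)}} = \frac{1}{24}$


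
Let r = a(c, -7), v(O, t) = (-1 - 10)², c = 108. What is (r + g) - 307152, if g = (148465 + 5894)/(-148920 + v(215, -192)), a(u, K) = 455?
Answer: -45636361262/148799 ≈ -3.0670e+5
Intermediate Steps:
v(O, t) = 121 (v(O, t) = (-11)² = 121)
r = 455
g = -154359/148799 (g = (148465 + 5894)/(-148920 + 121) = 154359/(-148799) = 154359*(-1/148799) = -154359/148799 ≈ -1.0374)
(r + g) - 307152 = (455 - 154359/148799) - 307152 = 67549186/148799 - 307152 = -45636361262/148799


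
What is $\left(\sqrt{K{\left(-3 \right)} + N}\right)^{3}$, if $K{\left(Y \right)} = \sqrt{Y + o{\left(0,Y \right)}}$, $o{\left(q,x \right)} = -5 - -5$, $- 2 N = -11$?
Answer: $\frac{\sqrt{2} \left(11 + 2 i \sqrt{3}\right)^{\frac{3}{2}}}{4} \approx 12.422 + 6.1178 i$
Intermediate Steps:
$N = \frac{11}{2}$ ($N = \left(- \frac{1}{2}\right) \left(-11\right) = \frac{11}{2} \approx 5.5$)
$o{\left(q,x \right)} = 0$ ($o{\left(q,x \right)} = -5 + 5 = 0$)
$K{\left(Y \right)} = \sqrt{Y}$ ($K{\left(Y \right)} = \sqrt{Y + 0} = \sqrt{Y}$)
$\left(\sqrt{K{\left(-3 \right)} + N}\right)^{3} = \left(\sqrt{\sqrt{-3} + \frac{11}{2}}\right)^{3} = \left(\sqrt{i \sqrt{3} + \frac{11}{2}}\right)^{3} = \left(\sqrt{\frac{11}{2} + i \sqrt{3}}\right)^{3} = \left(\frac{11}{2} + i \sqrt{3}\right)^{\frac{3}{2}}$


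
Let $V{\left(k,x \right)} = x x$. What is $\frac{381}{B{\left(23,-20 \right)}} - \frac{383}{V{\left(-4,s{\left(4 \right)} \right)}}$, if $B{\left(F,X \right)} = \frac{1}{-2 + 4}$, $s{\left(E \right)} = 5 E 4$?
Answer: $\frac{4876417}{6400} \approx 761.94$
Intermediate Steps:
$s{\left(E \right)} = 20 E$
$V{\left(k,x \right)} = x^{2}$
$B{\left(F,X \right)} = \frac{1}{2}$
$\frac{381}{B{\left(23,-20 \right)}} - \frac{383}{V{\left(-4,s{\left(4 \right)} \right)}} = 381 \frac{1}{\frac{1}{2}} - \frac{383}{\left(20 \cdot 4\right)^{2}} = 381 \cdot 2 - \frac{383}{80^{2}} = 762 - \frac{383}{6400} = \frac{4876417}{6400}$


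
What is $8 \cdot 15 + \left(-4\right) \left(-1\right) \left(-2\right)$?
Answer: $112$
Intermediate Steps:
$8 \cdot 15 + \left(-4\right) \left(-1\right) \left(-2\right) = 120 + 4 \left(-2\right) = 120 - 8 = 112$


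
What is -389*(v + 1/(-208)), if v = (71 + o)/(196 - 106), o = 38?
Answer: -4392199/9360 ≈ -469.25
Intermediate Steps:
v = 109/90 (v = (71 + 38)/(196 - 106) = 109/90 ≈ 1.2111)
-389*(v + 1/(-208)) = -389*(109/90 + 1/(-208)) = -389*(109/90 - 1/208) = -389*11291/9360 = -4392199/9360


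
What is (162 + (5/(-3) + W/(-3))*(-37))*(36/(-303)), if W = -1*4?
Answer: -2092/101 ≈ -20.713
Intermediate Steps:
W = -4
(162 + (5/(-3) + W/(-3))*(-37))*(36/(-303)) = (162 + (5/(-3) - 4/(-3))*(-37))*(36/(-303)) = (162 + (5*(-⅓) - 4*(-⅓))*(-37))*(36*(-1/303)) = (162 + (-5/3 + 4/3)*(-37))*(-12/101) = (162 - ⅓*(-37))*(-12/101) = (162 + 37/3)*(-12/101) = (523/3)*(-12/101) = -2092/101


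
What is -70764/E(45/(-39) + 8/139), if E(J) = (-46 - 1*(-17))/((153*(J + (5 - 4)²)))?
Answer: -64961352/1807 ≈ -35950.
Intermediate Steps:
E(J) = -29/(153 + 153*J) (E(J) = (-46 + 17)/((153*(J + 1²))) = -29*1/(153*(J + 1)) = -29*1/(153*(1 + J)) = -29/(153 + 153*J))
-70764/E(45/(-39) + 8/139) = -(-10826892/29 - 10826892*(45/(-39) + 8/139)/29) = -(-10826892/29 - 10826892*(45*(-1/39) + 8*(1/139))/29) = -(-10826892/29 - 10826892*(-15/13 + 8/139)/29) = -70764/((-29/(153 + 153*(-1981/1807)))) = -70764/((-29/(153 - 303093/1807))) = -70764/((-29/(-26622/1807))) = -70764/((-29*(-1807/26622))) = -70764/1807/918 = -70764*918/1807 = -64961352/1807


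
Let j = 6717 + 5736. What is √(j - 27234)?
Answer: I*√14781 ≈ 121.58*I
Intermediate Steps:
j = 12453
√(j - 27234) = √(12453 - 27234) = √(-14781) = I*√14781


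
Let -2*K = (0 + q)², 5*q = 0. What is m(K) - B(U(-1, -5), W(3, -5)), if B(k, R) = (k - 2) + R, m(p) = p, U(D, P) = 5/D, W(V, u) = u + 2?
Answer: 10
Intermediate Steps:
q = 0 (q = (⅕)*0 = 0)
W(V, u) = 2 + u
K = 0 (K = -(0 + 0)²/2 = -½*0² = -½*0 = 0)
B(k, R) = -2 + R + k (B(k, R) = (-2 + k) + R = -2 + R + k)
m(K) - B(U(-1, -5), W(3, -5)) = 0 - (-2 + (2 - 5) + 5/(-1)) = 0 - (-2 - 3 + 5*(-1)) = 0 - (-2 - 3 - 5) = 0 - 1*(-10) = 0 + 10 = 10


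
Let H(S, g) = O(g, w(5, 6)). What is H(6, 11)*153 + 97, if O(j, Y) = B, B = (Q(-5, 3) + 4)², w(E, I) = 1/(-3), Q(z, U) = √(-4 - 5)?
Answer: 1168 + 3672*I ≈ 1168.0 + 3672.0*I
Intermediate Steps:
Q(z, U) = 3*I (Q(z, U) = √(-9) = 3*I)
w(E, I) = -⅓
B = (4 + 3*I)² (B = (3*I + 4)² = (4 + 3*I)² ≈ 7.0 + 24.0*I)
O(j, Y) = 7 + 24*I
H(S, g) = 7 + 24*I
H(6, 11)*153 + 97 = (7 + 24*I)*153 + 97 = (1071 + 3672*I) + 97 = 1168 + 3672*I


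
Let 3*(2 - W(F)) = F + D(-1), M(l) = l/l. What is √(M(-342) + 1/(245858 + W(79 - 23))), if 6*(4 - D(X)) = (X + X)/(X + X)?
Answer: √19581775516819/4425121 ≈ 1.0000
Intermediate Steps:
M(l) = 1
D(X) = 23/6 (D(X) = 4 - (X + X)/(6*(X + X)) = 4 - 2*X/(6*(2*X)) = 4 - 2*X*1/(2*X)/6 = 4 - ⅙*1 = 4 - ⅙ = 23/6)
W(F) = 13/18 - F/3 (W(F) = 2 - (F + 23/6)/3 = 2 - (23/6 + F)/3 = 2 + (-23/18 - F/3) = 13/18 - F/3)
√(M(-342) + 1/(245858 + W(79 - 23))) = √(1 + 1/(245858 + (13/18 - (79 - 23)/3))) = √(1 + 1/(245858 + (13/18 - ⅓*56))) = √(1 + 1/(245858 + (13/18 - 56/3))) = √(1 + 1/(245858 - 323/18)) = √(1 + 1/(4425121/18)) = √(1 + 18/4425121) = √(4425139/4425121) = √19581775516819/4425121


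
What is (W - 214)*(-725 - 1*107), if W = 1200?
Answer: -820352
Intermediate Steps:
(W - 214)*(-725 - 1*107) = (1200 - 214)*(-725 - 1*107) = 986*(-725 - 107) = 986*(-832) = -820352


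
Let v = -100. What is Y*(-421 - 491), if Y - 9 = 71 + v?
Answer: 18240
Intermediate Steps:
Y = -20 (Y = 9 + (71 - 100) = 9 - 29 = -20)
Y*(-421 - 491) = -20*(-421 - 491) = -20*(-912) = 18240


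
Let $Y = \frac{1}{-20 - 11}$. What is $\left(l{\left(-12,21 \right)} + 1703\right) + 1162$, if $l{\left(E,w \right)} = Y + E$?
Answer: $\frac{88442}{31} \approx 2853.0$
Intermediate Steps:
$Y = - \frac{1}{31}$ ($Y = \frac{1}{-31} = - \frac{1}{31} \approx -0.032258$)
$l{\left(E,w \right)} = - \frac{1}{31} + E$
$\left(l{\left(-12,21 \right)} + 1703\right) + 1162 = \left(\left(- \frac{1}{31} - 12\right) + 1703\right) + 1162 = \left(- \frac{373}{31} + 1703\right) + 1162 = \frac{52420}{31} + 1162 = \frac{88442}{31}$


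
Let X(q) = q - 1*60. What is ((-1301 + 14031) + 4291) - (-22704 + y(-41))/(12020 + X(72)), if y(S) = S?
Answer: 204819417/12032 ≈ 17023.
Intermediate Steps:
X(q) = -60 + q (X(q) = q - 60 = -60 + q)
((-1301 + 14031) + 4291) - (-22704 + y(-41))/(12020 + X(72)) = ((-1301 + 14031) + 4291) - (-22704 - 41)/(12020 + (-60 + 72)) = (12730 + 4291) - (-22745)/(12020 + 12) = 17021 - (-22745)/12032 = 17021 - 1*(-22745/12032) = 17021 + 22745/12032 = 204819417/12032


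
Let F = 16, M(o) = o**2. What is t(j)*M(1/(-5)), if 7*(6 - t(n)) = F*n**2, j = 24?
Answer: -9174/175 ≈ -52.423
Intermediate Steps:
t(n) = 6 - 16*n**2/7
t(j)*M(1/(-5)) = (6 - 16/7*24**2)*(1/(-5))**2 = (6 - 16/7*576)*(-1/5)**2 = (6 - 9216/7)*(1/25) = -9174/7*1/25 = -9174/175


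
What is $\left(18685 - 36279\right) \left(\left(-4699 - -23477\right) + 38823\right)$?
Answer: $-1013431994$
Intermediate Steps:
$\left(18685 - 36279\right) \left(\left(-4699 - -23477\right) + 38823\right) = - 17594 \left(\left(-4699 + 23477\right) + 38823\right) = - 17594 \left(18778 + 38823\right) = \left(-17594\right) 57601 = -1013431994$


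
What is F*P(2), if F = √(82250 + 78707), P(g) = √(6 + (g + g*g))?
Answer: 2*√482871 ≈ 1389.8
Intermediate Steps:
P(g) = √(6 + g + g²) (P(g) = √(6 + (g + g²)) = √(6 + g + g²))
F = √160957 ≈ 401.19
F*P(2) = √160957*√(6 + 2 + 2²) = √160957*√(6 + 2 + 4) = √160957*√12 = √160957*(2*√3) = 2*√482871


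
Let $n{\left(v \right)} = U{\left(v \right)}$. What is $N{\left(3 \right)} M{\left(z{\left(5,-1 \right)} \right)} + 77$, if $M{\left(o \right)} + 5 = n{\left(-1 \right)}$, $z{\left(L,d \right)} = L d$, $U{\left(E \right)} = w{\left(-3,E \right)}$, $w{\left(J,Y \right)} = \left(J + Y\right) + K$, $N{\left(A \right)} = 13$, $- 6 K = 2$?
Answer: $- \frac{133}{3} \approx -44.333$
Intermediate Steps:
$K = - \frac{1}{3}$ ($K = \left(- \frac{1}{6}\right) 2 = - \frac{1}{3} \approx -0.33333$)
$w{\left(J,Y \right)} = - \frac{1}{3} + J + Y$ ($w{\left(J,Y \right)} = \left(J + Y\right) - \frac{1}{3} = - \frac{1}{3} + J + Y$)
$U{\left(E \right)} = - \frac{10}{3} + E$ ($U{\left(E \right)} = - \frac{1}{3} - 3 + E = - \frac{10}{3} + E$)
$n{\left(v \right)} = - \frac{10}{3} + v$
$M{\left(o \right)} = - \frac{28}{3}$ ($M{\left(o \right)} = -5 - \frac{13}{3} = - \frac{28}{3}$)
$N{\left(3 \right)} M{\left(z{\left(5,-1 \right)} \right)} + 77 = 13 \left(- \frac{28}{3}\right) + 77 = - \frac{364}{3} + 77 = - \frac{133}{3}$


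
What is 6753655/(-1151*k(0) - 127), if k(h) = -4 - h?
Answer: 6753655/4477 ≈ 1508.5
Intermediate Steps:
6753655/(-1151*k(0) - 127) = 6753655/(-1151*(-4 - 1*0) - 127) = 6753655/(-1151*(-4 + 0) - 127) = 6753655/(-1151*(-4) - 127) = 6753655/(4604 - 127) = 6753655/4477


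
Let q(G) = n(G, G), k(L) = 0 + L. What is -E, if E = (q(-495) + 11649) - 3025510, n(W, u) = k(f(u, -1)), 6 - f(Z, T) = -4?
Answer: 3013851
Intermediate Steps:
f(Z, T) = 10 (f(Z, T) = 6 - 1*(-4) = 6 + 4 = 10)
k(L) = L
n(W, u) = 10
q(G) = 10
E = -3013851 (E = (10 + 11649) - 3025510 = 11659 - 3025510 = -3013851)
-E = -1*(-3013851) = 3013851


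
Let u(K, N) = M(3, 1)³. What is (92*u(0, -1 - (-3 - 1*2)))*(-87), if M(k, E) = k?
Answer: -216108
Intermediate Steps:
u(K, N) = 27 (u(K, N) = 3³ = 27)
(92*u(0, -1 - (-3 - 1*2)))*(-87) = (92*27)*(-87) = 2484*(-87) = -216108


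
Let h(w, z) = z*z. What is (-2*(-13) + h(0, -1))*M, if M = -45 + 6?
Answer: -1053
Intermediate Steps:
h(w, z) = z²
M = -39
(-2*(-13) + h(0, -1))*M = (-2*(-13) + (-1)²)*(-39) = (26 + 1)*(-39) = 27*(-39) = -1053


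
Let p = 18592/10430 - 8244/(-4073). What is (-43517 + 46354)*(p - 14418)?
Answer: -124085308028422/3034385 ≈ -4.0893e+7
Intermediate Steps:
p = 11550724/3034385 (p = 18592*(1/10430) - 8244*(-1/4073) = 1328/745 + 8244/4073 = 11550724/3034385 ≈ 3.8066)
(-43517 + 46354)*(p - 14418) = (-43517 + 46354)*(11550724/3034385 - 14418) = 2837*(-43738212206/3034385) = -124085308028422/3034385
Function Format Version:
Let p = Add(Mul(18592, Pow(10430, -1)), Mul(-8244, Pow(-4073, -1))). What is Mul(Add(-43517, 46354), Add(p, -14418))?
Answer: Rational(-124085308028422, 3034385) ≈ -4.0893e+7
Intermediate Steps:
p = Rational(11550724, 3034385) (p = Add(Mul(18592, Rational(1, 10430)), Mul(-8244, Rational(-1, 4073))) = Add(Rational(1328, 745), Rational(8244, 4073)) = Rational(11550724, 3034385) ≈ 3.8066)
Mul(Add(-43517, 46354), Add(p, -14418)) = Mul(Add(-43517, 46354), Add(Rational(11550724, 3034385), -14418)) = Mul(2837, Rational(-43738212206, 3034385)) = Rational(-124085308028422, 3034385)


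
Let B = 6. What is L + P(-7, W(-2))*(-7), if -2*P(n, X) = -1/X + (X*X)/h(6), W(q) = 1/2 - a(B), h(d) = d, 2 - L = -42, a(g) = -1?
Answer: 2063/48 ≈ 42.979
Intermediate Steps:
L = 44 (L = 2 - 1*(-42) = 2 + 42 = 44)
W(q) = 3/2 (W(q) = 1/2 - 1*(-1) = ½ + 1 = 3/2)
P(n, X) = 1/(2*X) - X²/12 (P(n, X) = -(-1/X + (X*X)/6)/2 = -(-1/X + X²*(⅙))/2 = -(-1/X + X²/6)/2 = 1/(2*X) - X²/12)
L + P(-7, W(-2))*(-7) = 44 + ((6 - (3/2)³)/(12*(3/2)))*(-7) = 44 + ((1/12)*(⅔)*(6 - 1*27/8))*(-7) = 44 + ((1/12)*(⅔)*(6 - 27/8))*(-7) = 44 + ((1/12)*(⅔)*(21/8))*(-7) = 44 + (7/48)*(-7) = 44 - 49/48 = 2063/48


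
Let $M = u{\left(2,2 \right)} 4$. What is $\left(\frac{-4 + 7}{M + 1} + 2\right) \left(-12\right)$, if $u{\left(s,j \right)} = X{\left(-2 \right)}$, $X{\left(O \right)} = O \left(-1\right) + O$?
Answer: $-60$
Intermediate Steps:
$X{\left(O \right)} = 0$ ($X{\left(O \right)} = - O + O = 0$)
$u{\left(s,j \right)} = 0$
$M = 0$ ($M = 0 \cdot 4 = 0$)
$\left(\frac{-4 + 7}{M + 1} + 2\right) \left(-12\right) = \left(\frac{-4 + 7}{0 + 1} + 2\right) \left(-12\right) = \left(\frac{3}{1} + 2\right) \left(-12\right) = \left(3 \cdot 1 + 2\right) \left(-12\right) = \left(3 + 2\right) \left(-12\right) = 5 \left(-12\right) = -60$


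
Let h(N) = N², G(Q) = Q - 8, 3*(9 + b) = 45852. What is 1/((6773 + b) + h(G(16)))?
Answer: 1/22112 ≈ 4.5224e-5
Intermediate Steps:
b = 15275 (b = -9 + (⅓)*45852 = -9 + 15284 = 15275)
G(Q) = -8 + Q
1/((6773 + b) + h(G(16))) = 1/((6773 + 15275) + (-8 + 16)²) = 1/(22048 + 8²) = 1/(22048 + 64) = 1/22112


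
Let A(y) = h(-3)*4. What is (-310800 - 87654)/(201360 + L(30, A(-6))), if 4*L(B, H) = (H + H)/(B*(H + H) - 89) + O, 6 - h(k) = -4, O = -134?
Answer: -11582732/5852397 ≈ -1.9791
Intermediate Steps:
h(k) = 10 (h(k) = 6 - 1*(-4) = 6 + 4 = 10)
A(y) = 40 (A(y) = 10*4 = 40)
L(B, H) = -67/2 + H/(2*(-89 + 2*B*H)) (L(B, H) = ((H + H)/(B*(H + H) - 89) - 134)/4 = ((2*H)/(B*(2*H) - 89) - 134)/4 = ((2*H)/(2*B*H - 89) - 134)/4 = ((2*H)/(-89 + 2*B*H) - 134)/4 = (2*H/(-89 + 2*B*H) - 134)/4 = (-134 + 2*H/(-89 + 2*B*H))/4 = -67/2 + H/(2*(-89 + 2*B*H)))
(-310800 - 87654)/(201360 + L(30, A(-6))) = (-310800 - 87654)/(201360 + (5963 + 40 - 134*30*40)/(2*(-89 + 2*30*40))) = -398454/(201360 + (5963 + 40 - 160800)/(2*(-89 + 2400))) = -398454/(201360 + (1/2)*(-154797)/2311) = -398454/(201360 + (1/2)*(1/2311)*(-154797)) = -398454/(201360 - 154797/4622) = -398454/930531123/4622 = -398454*4622/930531123 = -11582732/5852397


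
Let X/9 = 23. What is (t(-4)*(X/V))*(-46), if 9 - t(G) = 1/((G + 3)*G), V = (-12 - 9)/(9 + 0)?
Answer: 71415/2 ≈ 35708.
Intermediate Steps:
X = 207 (X = 9*23 = 207)
V = -7/3 (V = -21/9 = -21*⅑ = -7/3 ≈ -2.3333)
t(G) = 9 - 1/(G*(3 + G)) (t(G) = 9 - 1/((G + 3)*G) = 9 - 1/((3 + G)*G) = 9 - 1/(G*(3 + G)))
(t(-4)*(X/V))*(-46) = (((-1 + 9*(-4)² + 27*(-4))/((-4)*(3 - 4)))*(207/(-7/3)))*(-46) = ((-¼*(-1 + 9*16 - 108)/(-1))*(207*(-3/7)))*(-46) = (-¼*(-1)*(-1 + 144 - 108)*(-621/7))*(-46) = (-¼*(-1)*35*(-621/7))*(-46) = ((35/4)*(-621/7))*(-46) = -3105/4*(-46) = 71415/2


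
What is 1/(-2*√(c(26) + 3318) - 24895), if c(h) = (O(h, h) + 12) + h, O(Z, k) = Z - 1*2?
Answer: -383/9534577 + 4*√5/47672885 ≈ -3.9982e-5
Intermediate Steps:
O(Z, k) = -2 + Z (O(Z, k) = Z - 2 = -2 + Z)
c(h) = 10 + 2*h (c(h) = ((-2 + h) + 12) + h = (10 + h) + h = 10 + 2*h)
1/(-2*√(c(26) + 3318) - 24895) = 1/(-2*√((10 + 2*26) + 3318) - 24895) = 1/(-2*√((10 + 52) + 3318) - 24895) = 1/(-2*√(62 + 3318) - 24895) = 1/(-52*√5 - 24895) = 1/(-24895 - 52*√5)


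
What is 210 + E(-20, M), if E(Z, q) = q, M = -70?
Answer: 140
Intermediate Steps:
210 + E(-20, M) = 210 - 70 = 140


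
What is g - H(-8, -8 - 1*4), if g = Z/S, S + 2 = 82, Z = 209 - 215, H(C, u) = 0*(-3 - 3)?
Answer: -3/40 ≈ -0.075000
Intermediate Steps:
H(C, u) = 0 (H(C, u) = 0*(-6) = 0)
Z = -6
S = 80 (S = -2 + 82 = 80)
g = -3/40 (g = -6/80 = -6*1/80 = -3/40 ≈ -0.075000)
g - H(-8, -8 - 1*4) = -3/40 - 1*0 = -3/40 + 0 = -3/40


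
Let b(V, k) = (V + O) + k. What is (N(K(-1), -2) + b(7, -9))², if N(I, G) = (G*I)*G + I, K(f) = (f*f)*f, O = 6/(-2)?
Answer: 100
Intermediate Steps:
O = -3 (O = 6*(-½) = -3)
K(f) = f³ (K(f) = f²*f = f³)
b(V, k) = -3 + V + k (b(V, k) = (V - 3) + k = (-3 + V) + k = -3 + V + k)
N(I, G) = I + I*G² (N(I, G) = I*G² + I = I + I*G²)
(N(K(-1), -2) + b(7, -9))² = ((-1)³*(1 + (-2)²) + (-3 + 7 - 9))² = (-(1 + 4) - 5)² = (-1*5 - 5)² = (-5 - 5)² = (-10)² = 100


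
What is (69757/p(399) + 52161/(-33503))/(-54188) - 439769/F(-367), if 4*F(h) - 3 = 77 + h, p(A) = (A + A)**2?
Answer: 290522095083228267401/47399794508895696 ≈ 6129.2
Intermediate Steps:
p(A) = 4*A**2 (p(A) = (2*A)**2 = 4*A**2)
F(h) = 20 + h/4 (F(h) = 3/4 + (77 + h)/4 = 3/4 + (77/4 + h/4) = 20 + h/4)
(69757/p(399) + 52161/(-33503))/(-54188) - 439769/F(-367) = (69757/((4*399**2)) + 52161/(-33503))/(-54188) - 439769/(20 + (1/4)*(-367)) = (69757/((4*159201)) + 52161*(-1/33503))*(-1/54188) - 439769/(20 - 367/4) = (69757/636804 - 52161/33503)*(-1/54188) - 439769/(-287/4) = (69757*(1/636804) - 52161/33503)*(-1/54188) - 439769*(-4/287) = (69757/636804 - 52161/33503)*(-1/54188) + 1759076/287 = -30879264673/21334844412*(-1/54188) + 1759076/287 = 30879264673/1156092548997456 + 1759076/287 = 290522095083228267401/47399794508895696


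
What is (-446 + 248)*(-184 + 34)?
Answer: 29700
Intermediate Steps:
(-446 + 248)*(-184 + 34) = -198*(-150) = 29700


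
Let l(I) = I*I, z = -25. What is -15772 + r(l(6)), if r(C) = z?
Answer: -15797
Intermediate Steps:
l(I) = I²
r(C) = -25
-15772 + r(l(6)) = -15772 - 25 = -15797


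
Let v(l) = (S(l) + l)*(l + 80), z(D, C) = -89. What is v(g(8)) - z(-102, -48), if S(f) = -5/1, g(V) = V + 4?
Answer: 733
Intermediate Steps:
g(V) = 4 + V
S(f) = -5 (S(f) = -5*1 = -5)
v(l) = (-5 + l)*(80 + l) (v(l) = (-5 + l)*(l + 80) = (-5 + l)*(80 + l))
v(g(8)) - z(-102, -48) = (-400 + (4 + 8)**2 + 75*(4 + 8)) - 1*(-89) = (-400 + 12**2 + 75*12) + 89 = (-400 + 144 + 900) + 89 = 644 + 89 = 733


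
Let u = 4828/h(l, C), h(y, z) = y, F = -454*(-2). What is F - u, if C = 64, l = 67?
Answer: 56008/67 ≈ 835.94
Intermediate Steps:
F = 908
u = 4828/67 ≈ 72.060
F - u = 908 - 1*4828/67 = 908 - 4828/67 = 56008/67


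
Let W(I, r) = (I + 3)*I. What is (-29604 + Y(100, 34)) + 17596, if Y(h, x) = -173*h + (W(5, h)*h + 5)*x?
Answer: 106862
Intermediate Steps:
W(I, r) = I*(3 + I) (W(I, r) = (3 + I)*I = I*(3 + I))
Y(h, x) = -173*h + x*(5 + 40*h) (Y(h, x) = -173*h + ((5*(3 + 5))*h + 5)*x = -173*h + ((5*8)*h + 5)*x = -173*h + (40*h + 5)*x = -173*h + (5 + 40*h)*x = -173*h + x*(5 + 40*h))
(-29604 + Y(100, 34)) + 17596 = (-29604 + (-173*100 + 5*34 + 40*100*34)) + 17596 = (-29604 + (-17300 + 170 + 136000)) + 17596 = (-29604 + 118870) + 17596 = 89266 + 17596 = 106862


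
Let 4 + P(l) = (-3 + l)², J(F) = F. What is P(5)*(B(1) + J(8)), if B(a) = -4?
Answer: 0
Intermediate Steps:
P(l) = -4 + (-3 + l)²
P(5)*(B(1) + J(8)) = (-4 + (-3 + 5)²)*(-4 + 8) = (-4 + 2²)*4 = (-4 + 4)*4 = 0*4 = 0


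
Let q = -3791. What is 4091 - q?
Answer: 7882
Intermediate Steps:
4091 - q = 4091 - 1*(-3791) = 4091 + 3791 = 7882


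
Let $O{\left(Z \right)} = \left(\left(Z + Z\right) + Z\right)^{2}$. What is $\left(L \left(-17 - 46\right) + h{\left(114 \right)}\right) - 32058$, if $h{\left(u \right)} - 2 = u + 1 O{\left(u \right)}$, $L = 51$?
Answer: $81809$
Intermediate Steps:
$O{\left(Z \right)} = 9 Z^{2}$ ($O{\left(Z \right)} = \left(2 Z + Z\right)^{2} = \left(3 Z\right)^{2} = 9 Z^{2}$)
$h{\left(u \right)} = 2 + u + 9 u^{2}$ ($h{\left(u \right)} = 2 + \left(u + 1 \cdot 9 u^{2}\right) = 2 + \left(u + 9 u^{2}\right) = 2 + u + 9 u^{2}$)
$\left(L \left(-17 - 46\right) + h{\left(114 \right)}\right) - 32058 = \left(51 \left(-17 - 46\right) + \left(2 + 114 + 9 \cdot 114^{2}\right)\right) - 32058 = \left(51 \left(-63\right) + \left(2 + 114 + 9 \cdot 12996\right)\right) - 32058 = \left(-3213 + \left(2 + 114 + 116964\right)\right) - 32058 = \left(-3213 + 117080\right) - 32058 = 113867 - 32058 = 81809$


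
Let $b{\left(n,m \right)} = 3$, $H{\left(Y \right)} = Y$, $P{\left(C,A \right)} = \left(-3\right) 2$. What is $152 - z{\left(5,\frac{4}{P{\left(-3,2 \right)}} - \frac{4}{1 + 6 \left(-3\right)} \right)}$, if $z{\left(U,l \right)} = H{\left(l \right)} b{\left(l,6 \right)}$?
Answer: $\frac{2606}{17} \approx 153.29$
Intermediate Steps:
$P{\left(C,A \right)} = -6$
$z{\left(U,l \right)} = 3 l$ ($z{\left(U,l \right)} = l 3 = 3 l$)
$152 - z{\left(5,\frac{4}{P{\left(-3,2 \right)}} - \frac{4}{1 + 6 \left(-3\right)} \right)} = 152 - 3 \left(\frac{4}{-6} - \frac{4}{1 + 6 \left(-3\right)}\right) = 152 - 3 \left(4 \left(- \frac{1}{6}\right) - \frac{4}{1 - 18}\right) = 152 - 3 \left(- \frac{2}{3} - \frac{4}{-17}\right) = 152 - 3 \left(- \frac{2}{3} - - \frac{4}{17}\right) = 152 - 3 \left(- \frac{2}{3} + \frac{4}{17}\right) = 152 - 3 \left(- \frac{22}{51}\right) = 152 - - \frac{22}{17} = 152 + \frac{22}{17} = \frac{2606}{17}$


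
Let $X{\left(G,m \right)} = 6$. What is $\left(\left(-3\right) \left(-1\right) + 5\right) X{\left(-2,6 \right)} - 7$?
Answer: $41$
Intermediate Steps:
$\left(\left(-3\right) \left(-1\right) + 5\right) X{\left(-2,6 \right)} - 7 = \left(\left(-3\right) \left(-1\right) + 5\right) 6 - 7 = \left(3 + 5\right) 6 - 7 = 8 \cdot 6 - 7 = 48 - 7 = 41$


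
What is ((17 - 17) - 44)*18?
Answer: -792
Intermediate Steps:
((17 - 17) - 44)*18 = (0 - 44)*18 = -44*18 = -792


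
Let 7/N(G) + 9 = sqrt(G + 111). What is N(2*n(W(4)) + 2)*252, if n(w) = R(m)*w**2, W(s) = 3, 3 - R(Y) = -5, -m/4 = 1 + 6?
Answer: 3969/44 + 441*sqrt(257)/44 ≈ 250.88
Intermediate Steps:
m = -28 (m = -4*(1 + 6) = -4*7 = -28)
R(Y) = 8 (R(Y) = 3 - 1*(-5) = 3 + 5 = 8)
n(w) = 8*w**2
N(G) = 7/(-9 + sqrt(111 + G)) (N(G) = 7/(-9 + sqrt(G + 111)) = 7/(-9 + sqrt(111 + G)))
N(2*n(W(4)) + 2)*252 = (7/(-9 + sqrt(111 + (2*(8*3**2) + 2))))*252 = (7/(-9 + sqrt(111 + (2*(8*9) + 2))))*252 = (7/(-9 + sqrt(111 + (2*72 + 2))))*252 = (7/(-9 + sqrt(111 + (144 + 2))))*252 = (7/(-9 + sqrt(111 + 146)))*252 = (7/(-9 + sqrt(257)))*252 = 1764/(-9 + sqrt(257))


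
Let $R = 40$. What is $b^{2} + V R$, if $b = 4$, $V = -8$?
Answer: $-304$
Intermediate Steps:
$b^{2} + V R = 4^{2} - 320 = 16 - 320 = -304$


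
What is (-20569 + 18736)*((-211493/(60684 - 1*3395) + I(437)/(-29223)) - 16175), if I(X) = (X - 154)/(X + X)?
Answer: 14464122177907451153/487737578226 ≈ 2.9656e+7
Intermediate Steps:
I(X) = (-154 + X)/(2*X) (I(X) = (-154 + X)/((2*X)) = (-154 + X)*(1/(2*X)) = (-154 + X)/(2*X))
(-20569 + 18736)*((-211493/(60684 - 1*3395) + I(437)/(-29223)) - 16175) = (-20569 + 18736)*((-211493/(60684 - 1*3395) + ((½)*(-154 + 437)/437)/(-29223)) - 16175) = -1833*((-211493/(60684 - 3395) + ((½)*(1/437)*283)*(-1/29223)) - 16175) = -1833*((-211493/57289 + (283/874)*(-1/29223)) - 16175) = -1833*((-211493*1/57289 - 283/25540902) - 16175) = -1833*((-211493/57289 - 283/25540902) - 16175) = -1833*(-5401738199473/1463212734678 - 16175) = -1833*(-23672867721616123/1463212734678) = 14464122177907451153/487737578226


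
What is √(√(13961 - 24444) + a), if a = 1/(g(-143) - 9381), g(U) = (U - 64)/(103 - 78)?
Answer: √(-1467075 + 13774777956*I*√10483)/117366 ≈ 7.1549 + 7.155*I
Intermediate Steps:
g(U) = -64/25 + U/25 (g(U) = (-64 + U)/25 = (-64 + U)*(1/25) = -64/25 + U/25)
a = -25/234732 (a = 1/((-64/25 + (1/25)*(-143)) - 9381) = 1/((-64/25 - 143/25) - 9381) = 1/(-207/25 - 9381) = 1/(-234732/25) = -25/234732 ≈ -0.00010650)
√(√(13961 - 24444) + a) = √(√(13961 - 24444) - 25/234732) = √(√(-10483) - 25/234732) = √(I*√10483 - 25/234732) = √(-25/234732 + I*√10483)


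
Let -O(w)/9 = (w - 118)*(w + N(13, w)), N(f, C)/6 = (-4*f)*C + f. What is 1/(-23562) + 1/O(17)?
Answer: -528727/12396180258 ≈ -4.2652e-5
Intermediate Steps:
N(f, C) = 6*f - 24*C*f (N(f, C) = 6*((-4*f)*C + f) = 6*(-4*C*f + f) = 6*(f - 4*C*f) = 6*f - 24*C*f)
O(w) = -9*(-118 + w)*(78 - 311*w) (O(w) = -9*(w - 118)*(w + 6*13*(1 - 4*w)) = -9*(-118 + w)*(w + (78 - 312*w)) = -9*(-118 + w)*(78 - 311*w))
1/(-23562) + 1/O(17) = 1/(-23562) + 1/(82836 - 330984*17 + 2799*17²) = -1/23562 + 1/(82836 - 5626728 + 2799*289) = -1/23562 + 1/(82836 - 5626728 + 808911) = -1/23562 + 1/(-4734981) = -1/23562 - 1/4734981 = -528727/12396180258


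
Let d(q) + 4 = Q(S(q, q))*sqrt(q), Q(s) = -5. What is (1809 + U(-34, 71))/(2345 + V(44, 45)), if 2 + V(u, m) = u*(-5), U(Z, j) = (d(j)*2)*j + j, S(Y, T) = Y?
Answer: 1312/2123 - 710*sqrt(71)/2123 ≈ -2.2000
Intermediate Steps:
d(q) = -4 - 5*sqrt(q)
U(Z, j) = j + j*(-8 - 10*sqrt(j)) (U(Z, j) = ((-4 - 5*sqrt(j))*2)*j + j = (-8 - 10*sqrt(j))*j + j = j*(-8 - 10*sqrt(j)) + j = j + j*(-8 - 10*sqrt(j)))
V(u, m) = -2 - 5*u (V(u, m) = -2 + u*(-5) = -2 - 5*u)
(1809 + U(-34, 71))/(2345 + V(44, 45)) = (1809 + 71*(-7 - 10*sqrt(71)))/(2345 + (-2 - 5*44)) = (1809 + (-497 - 710*sqrt(71)))/(2345 + (-2 - 220)) = (1312 - 710*sqrt(71))/(2345 - 222) = (1312 - 710*sqrt(71))/2123 = (1312 - 710*sqrt(71))*(1/2123) = 1312/2123 - 710*sqrt(71)/2123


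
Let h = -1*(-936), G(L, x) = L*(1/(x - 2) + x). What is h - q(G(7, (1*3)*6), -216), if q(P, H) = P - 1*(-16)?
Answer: 12697/16 ≈ 793.56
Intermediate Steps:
G(L, x) = L*(x + 1/(-2 + x)) (G(L, x) = L*(1/(-2 + x) + x) = L*(x + 1/(-2 + x)))
q(P, H) = 16 + P (q(P, H) = P + 16 = 16 + P)
h = 936
h - q(G(7, (1*3)*6), -216) = 936 - (16 + 7*(1 + ((1*3)*6)**2 - 2*1*3*6)/(-2 + (1*3)*6)) = 936 - (16 + 7*(1 + (3*6)**2 - 6*6)/(-2 + 3*6)) = 936 - (16 + 7*(1 + 18**2 - 2*18)/(-2 + 18)) = 936 - (16 + 7*(1 + 324 - 36)/16) = 936 - (16 + 7*(1/16)*289) = 936 - (16 + 2023/16) = 936 - 1*2279/16 = 936 - 2279/16 = 12697/16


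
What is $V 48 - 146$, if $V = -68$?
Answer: $-3410$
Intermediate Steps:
$V 48 - 146 = \left(-68\right) 48 - 146 = -3264 - 146 = -3410$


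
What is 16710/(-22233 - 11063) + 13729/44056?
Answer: -2180117/11460067 ≈ -0.19024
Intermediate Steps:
16710/(-22233 - 11063) + 13729/44056 = 16710/(-33296) + 13729*(1/44056) = 16710*(-1/33296) + 13729/44056 = -8355/16648 + 13729/44056 = -2180117/11460067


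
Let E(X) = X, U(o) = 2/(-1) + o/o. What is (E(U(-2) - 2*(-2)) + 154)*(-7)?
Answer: -1099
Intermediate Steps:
U(o) = -1 (U(o) = 2*(-1) + 1 = -2 + 1 = -1)
(E(U(-2) - 2*(-2)) + 154)*(-7) = ((-1 - 2*(-2)) + 154)*(-7) = ((-1 + 4) + 154)*(-7) = (3 + 154)*(-7) = 157*(-7) = -1099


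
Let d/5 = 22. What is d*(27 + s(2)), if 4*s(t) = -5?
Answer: 5665/2 ≈ 2832.5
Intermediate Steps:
d = 110 (d = 5*22 = 110)
s(t) = -5/4 (s(t) = (1/4)*(-5) = -5/4)
d*(27 + s(2)) = 110*(27 - 5/4) = 110*(103/4) = 5665/2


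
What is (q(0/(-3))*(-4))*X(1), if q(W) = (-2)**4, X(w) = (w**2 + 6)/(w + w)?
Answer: -224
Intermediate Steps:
X(w) = (6 + w**2)/(2*w) (X(w) = (6 + w**2)/((2*w)) = (6 + w**2)*(1/(2*w)) = (6 + w**2)/(2*w))
q(W) = 16
(q(0/(-3))*(-4))*X(1) = (16*(-4))*((1/2)*1 + 3/1) = -64*(1/2 + 3*1) = -64*(1/2 + 3) = -64*7/2 = -224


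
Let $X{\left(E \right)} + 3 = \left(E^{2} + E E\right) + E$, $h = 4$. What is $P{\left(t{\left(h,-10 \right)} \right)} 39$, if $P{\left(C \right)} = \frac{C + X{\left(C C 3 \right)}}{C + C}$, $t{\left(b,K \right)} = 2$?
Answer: $\frac{11661}{4} \approx 2915.3$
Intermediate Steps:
$X{\left(E \right)} = -3 + E + 2 E^{2}$ ($X{\left(E \right)} = -3 + \left(\left(E^{2} + E E\right) + E\right) = -3 + \left(\left(E^{2} + E^{2}\right) + E\right) = -3 + \left(2 E^{2} + E\right) = -3 + \left(E + 2 E^{2}\right) = -3 + E + 2 E^{2}$)
$P{\left(C \right)} = \frac{-3 + C + 3 C^{2} + 18 C^{4}}{2 C}$ ($P{\left(C \right)} = \frac{C + \left(-3 + C C 3 + 2 \left(C C 3\right)^{2}\right)}{C + C} = \frac{C + \left(-3 + C 3 C + 2 \left(C 3 C\right)^{2}\right)}{2 C} = \left(C + \left(-3 + 3 C^{2} + 2 \left(3 C^{2}\right)^{2}\right)\right) \frac{1}{2 C} = \left(C + \left(-3 + 3 C^{2} + 2 \cdot 9 C^{4}\right)\right) \frac{1}{2 C} = \left(C + \left(-3 + 3 C^{2} + 18 C^{4}\right)\right) \frac{1}{2 C} = \left(-3 + C + 3 C^{2} + 18 C^{4}\right) \frac{1}{2 C} = \frac{-3 + C + 3 C^{2} + 18 C^{4}}{2 C}$)
$P{\left(t{\left(h,-10 \right)} \right)} 39 = \frac{-3 + 2 + 3 \cdot 2^{2} + 18 \cdot 2^{4}}{2 \cdot 2} \cdot 39 = \frac{1}{2} \cdot \frac{1}{2} \left(-3 + 2 + 3 \cdot 4 + 18 \cdot 16\right) 39 = \frac{1}{2} \cdot \frac{1}{2} \left(-3 + 2 + 12 + 288\right) 39 = \frac{1}{2} \cdot \frac{1}{2} \cdot 299 \cdot 39 = \frac{299}{4} \cdot 39 = \frac{11661}{4}$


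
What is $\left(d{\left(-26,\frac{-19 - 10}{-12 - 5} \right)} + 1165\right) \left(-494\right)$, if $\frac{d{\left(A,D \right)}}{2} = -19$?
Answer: $-556738$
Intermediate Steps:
$d{\left(A,D \right)} = -38$ ($d{\left(A,D \right)} = 2 \left(-19\right) = -38$)
$\left(d{\left(-26,\frac{-19 - 10}{-12 - 5} \right)} + 1165\right) \left(-494\right) = \left(-38 + 1165\right) \left(-494\right) = 1127 \left(-494\right) = -556738$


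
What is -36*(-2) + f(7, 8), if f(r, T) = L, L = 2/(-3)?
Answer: 214/3 ≈ 71.333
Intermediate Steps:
L = -⅔ (L = 2*(-⅓) = -⅔ ≈ -0.66667)
f(r, T) = -⅔
-36*(-2) + f(7, 8) = -36*(-2) - ⅔ = 72 - ⅔ = 214/3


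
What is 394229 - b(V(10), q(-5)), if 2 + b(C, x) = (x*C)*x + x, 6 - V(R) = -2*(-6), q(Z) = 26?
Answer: 398261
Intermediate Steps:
V(R) = -6 (V(R) = 6 - (-2)*(-6) = 6 - 1*12 = 6 - 12 = -6)
b(C, x) = -2 + x + C*x**2 (b(C, x) = -2 + ((x*C)*x + x) = -2 + ((C*x)*x + x) = -2 + (C*x**2 + x) = -2 + (x + C*x**2) = -2 + x + C*x**2)
394229 - b(V(10), q(-5)) = 394229 - (-2 + 26 - 6*26**2) = 394229 - (-2 + 26 - 6*676) = 394229 - (-2 + 26 - 4056) = 394229 - 1*(-4032) = 394229 + 4032 = 398261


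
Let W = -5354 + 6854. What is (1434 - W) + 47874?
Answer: 47808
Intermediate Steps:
W = 1500
(1434 - W) + 47874 = (1434 - 1*1500) + 47874 = (1434 - 1500) + 47874 = -66 + 47874 = 47808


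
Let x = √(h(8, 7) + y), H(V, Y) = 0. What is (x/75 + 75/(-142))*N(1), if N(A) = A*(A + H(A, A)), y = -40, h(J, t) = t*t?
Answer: -1733/3550 ≈ -0.48817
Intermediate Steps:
h(J, t) = t²
N(A) = A² (N(A) = A*(A + 0) = A*A = A²)
x = 3 (x = √(7² - 40) = √(49 - 40) = √9 = 3)
(x/75 + 75/(-142))*N(1) = (3/75 + 75/(-142))*1² = (3*(1/75) + 75*(-1/142))*1 = (1/25 - 75/142)*1 = -1733/3550*1 = -1733/3550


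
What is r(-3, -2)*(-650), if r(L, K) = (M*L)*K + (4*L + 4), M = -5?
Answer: 24700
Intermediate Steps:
r(L, K) = 4 + 4*L - 5*K*L (r(L, K) = (-5*L)*K + (4*L + 4) = -5*K*L + (4 + 4*L) = 4 + 4*L - 5*K*L)
r(-3, -2)*(-650) = (4 + 4*(-3) - 5*(-2)*(-3))*(-650) = (4 - 12 - 30)*(-650) = -38*(-650) = 24700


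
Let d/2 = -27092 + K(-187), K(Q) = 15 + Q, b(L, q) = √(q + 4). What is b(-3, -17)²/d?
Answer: 13/54528 ≈ 0.00023841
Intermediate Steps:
b(L, q) = √(4 + q)
d = -54528 (d = 2*(-27092 + (15 - 187)) = 2*(-27092 - 172) = 2*(-27264) = -54528)
b(-3, -17)²/d = (√(4 - 17))²/(-54528) = (√(-13))²*(-1/54528) = (I*√13)²*(-1/54528) = -13*(-1/54528) = 13/54528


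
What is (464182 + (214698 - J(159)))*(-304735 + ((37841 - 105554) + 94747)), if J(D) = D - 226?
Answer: -188544260847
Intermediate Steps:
J(D) = -226 + D
(464182 + (214698 - J(159)))*(-304735 + ((37841 - 105554) + 94747)) = (464182 + (214698 - (-226 + 159)))*(-304735 + ((37841 - 105554) + 94747)) = (464182 + (214698 - 1*(-67)))*(-304735 + (-67713 + 94747)) = (464182 + (214698 + 67))*(-304735 + 27034) = (464182 + 214765)*(-277701) = 678947*(-277701) = -188544260847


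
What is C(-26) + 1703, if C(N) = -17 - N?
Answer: 1712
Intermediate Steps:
C(-26) + 1703 = (-17 - 1*(-26)) + 1703 = (-17 + 26) + 1703 = 9 + 1703 = 1712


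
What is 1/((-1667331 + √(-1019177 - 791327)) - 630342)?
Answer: -2297673/5279303025433 - 2*I*√452626/5279303025433 ≈ -4.3522e-7 - 2.5487e-10*I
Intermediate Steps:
1/((-1667331 + √(-1019177 - 791327)) - 630342) = 1/((-1667331 + √(-1810504)) - 630342) = 1/((-1667331 + 2*I*√452626) - 630342) = 1/(-2297673 + 2*I*√452626)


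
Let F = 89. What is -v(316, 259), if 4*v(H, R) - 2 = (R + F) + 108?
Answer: -229/2 ≈ -114.50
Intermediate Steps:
v(H, R) = 199/4 + R/4 (v(H, R) = ½ + ((R + 89) + 108)/4 = ½ + ((89 + R) + 108)/4 = ½ + (197 + R)/4 = ½ + (197/4 + R/4) = 199/4 + R/4)
-v(316, 259) = -(199/4 + (¼)*259) = -(199/4 + 259/4) = -1*229/2 = -229/2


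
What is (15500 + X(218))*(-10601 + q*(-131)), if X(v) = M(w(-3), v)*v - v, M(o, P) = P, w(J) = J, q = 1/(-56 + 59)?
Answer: -2005646804/3 ≈ -6.6855e+8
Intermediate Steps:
q = 1/3 ≈ 0.33333
X(v) = v**2 - v (X(v) = v*v - v = v**2 - v)
(15500 + X(218))*(-10601 + q*(-131)) = (15500 + 218*(-1 + 218))*(-10601 + (1/3)*(-131)) = (15500 + 218*217)*(-10601 - 131/3) = (15500 + 47306)*(-31934/3) = 62806*(-31934/3) = -2005646804/3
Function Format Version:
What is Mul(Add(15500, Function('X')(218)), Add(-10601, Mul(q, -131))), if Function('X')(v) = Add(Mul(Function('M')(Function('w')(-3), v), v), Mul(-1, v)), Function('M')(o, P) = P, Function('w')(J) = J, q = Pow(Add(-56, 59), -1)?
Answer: Rational(-2005646804, 3) ≈ -6.6855e+8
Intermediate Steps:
q = Rational(1, 3) (q = Pow(3, -1) = Rational(1, 3) ≈ 0.33333)
Function('X')(v) = Add(Pow(v, 2), Mul(-1, v)) (Function('X')(v) = Add(Mul(v, v), Mul(-1, v)) = Add(Pow(v, 2), Mul(-1, v)))
Mul(Add(15500, Function('X')(218)), Add(-10601, Mul(q, -131))) = Mul(Add(15500, Mul(218, Add(-1, 218))), Add(-10601, Mul(Rational(1, 3), -131))) = Mul(Add(15500, Mul(218, 217)), Add(-10601, Rational(-131, 3))) = Mul(Add(15500, 47306), Rational(-31934, 3)) = Mul(62806, Rational(-31934, 3)) = Rational(-2005646804, 3)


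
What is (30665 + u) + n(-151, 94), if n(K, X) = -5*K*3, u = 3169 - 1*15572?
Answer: 20527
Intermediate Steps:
u = -12403 (u = 3169 - 15572 = -12403)
n(K, X) = -15*K
(30665 + u) + n(-151, 94) = (30665 - 12403) - 15*(-151) = 18262 + 2265 = 20527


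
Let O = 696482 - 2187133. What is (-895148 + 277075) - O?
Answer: 872578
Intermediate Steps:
O = -1490651
(-895148 + 277075) - O = (-895148 + 277075) - 1*(-1490651) = -618073 + 1490651 = 872578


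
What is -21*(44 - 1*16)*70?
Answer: -41160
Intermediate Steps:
-21*(44 - 1*16)*70 = -21*(44 - 16)*70 = -21*28*70 = -588*70 = -41160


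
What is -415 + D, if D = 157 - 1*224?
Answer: -482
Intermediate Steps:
D = -67 (D = 157 - 224 = -67)
-415 + D = -415 - 67 = -482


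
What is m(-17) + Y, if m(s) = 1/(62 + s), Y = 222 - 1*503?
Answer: -12644/45 ≈ -280.98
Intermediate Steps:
Y = -281 (Y = 222 - 503 = -281)
m(-17) + Y = 1/(62 - 17) - 281 = 1/45 - 281 = -12644/45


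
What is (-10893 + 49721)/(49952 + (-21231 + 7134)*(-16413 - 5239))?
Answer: 9707/76319549 ≈ 0.00012719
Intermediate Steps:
(-10893 + 49721)/(49952 + (-21231 + 7134)*(-16413 - 5239)) = 38828/(49952 - 14097*(-21652)) = 38828/(49952 + 305228244) = 38828/305278196 = 38828*(1/305278196) = 9707/76319549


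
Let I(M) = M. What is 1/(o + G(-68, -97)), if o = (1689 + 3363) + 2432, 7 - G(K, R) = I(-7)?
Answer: 1/7498 ≈ 0.00013337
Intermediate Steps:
G(K, R) = 14 (G(K, R) = 7 - 1*(-7) = 7 + 7 = 14)
o = 7484 (o = 5052 + 2432 = 7484)
1/(o + G(-68, -97)) = 1/(7484 + 14) = 1/7498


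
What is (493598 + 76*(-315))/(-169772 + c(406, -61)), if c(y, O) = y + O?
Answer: -469658/169427 ≈ -2.7720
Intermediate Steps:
c(y, O) = O + y
(493598 + 76*(-315))/(-169772 + c(406, -61)) = (493598 + 76*(-315))/(-169772 + (-61 + 406)) = (493598 - 23940)/(-169772 + 345) = 469658/(-169427) = 469658*(-1/169427) = -469658/169427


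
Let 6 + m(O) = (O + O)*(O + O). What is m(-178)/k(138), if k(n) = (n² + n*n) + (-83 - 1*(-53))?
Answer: 63365/19029 ≈ 3.3299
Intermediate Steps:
m(O) = -6 + 4*O² (m(O) = -6 + (O + O)*(O + O) = -6 + (2*O)*(2*O) = -6 + 4*O²)
k(n) = -30 + 2*n² (k(n) = (n² + n²) + (-83 + 53) = 2*n² - 30 = -30 + 2*n²)
m(-178)/k(138) = (-6 + 4*(-178)²)/(-30 + 2*138²) = (-6 + 4*31684)/(-30 + 2*19044) = (-6 + 126736)/(-30 + 38088) = 126730/38058 = 126730*(1/38058) = 63365/19029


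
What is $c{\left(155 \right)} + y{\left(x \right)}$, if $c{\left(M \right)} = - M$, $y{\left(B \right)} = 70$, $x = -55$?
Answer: $-85$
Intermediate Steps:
$c{\left(155 \right)} + y{\left(x \right)} = \left(-1\right) 155 + 70 = -155 + 70 = -85$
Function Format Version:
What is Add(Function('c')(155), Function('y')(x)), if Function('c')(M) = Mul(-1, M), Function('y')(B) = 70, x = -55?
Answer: -85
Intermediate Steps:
Add(Function('c')(155), Function('y')(x)) = Add(Mul(-1, 155), 70) = Add(-155, 70) = -85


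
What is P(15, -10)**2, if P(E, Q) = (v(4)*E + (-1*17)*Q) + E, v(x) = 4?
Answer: 60025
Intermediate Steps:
P(E, Q) = -17*Q + 5*E (P(E, Q) = (4*E + (-1*17)*Q) + E = (4*E - 17*Q) + E = (-17*Q + 4*E) + E = -17*Q + 5*E)
P(15, -10)**2 = (-17*(-10) + 5*15)**2 = (170 + 75)**2 = 245**2 = 60025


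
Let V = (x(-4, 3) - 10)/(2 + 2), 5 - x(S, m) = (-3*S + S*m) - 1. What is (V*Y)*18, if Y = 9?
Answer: -162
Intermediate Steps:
x(S, m) = 6 + 3*S - S*m (x(S, m) = 5 - ((-3*S + S*m) - 1) = 5 - (-1 - 3*S + S*m) = 5 + (1 + 3*S - S*m) = 6 + 3*S - S*m)
V = -1 (V = ((6 + 3*(-4) - 1*(-4)*3) - 10)/(2 + 2) = ((6 - 12 + 12) - 10)/4 = (6 - 10)*(¼) = -4*¼ = -1)
(V*Y)*18 = -1*9*18 = -9*18 = -162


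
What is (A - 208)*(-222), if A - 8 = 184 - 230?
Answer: 54612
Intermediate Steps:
A = -38 (A = 8 + (184 - 230) = 8 - 46 = -38)
(A - 208)*(-222) = (-38 - 208)*(-222) = -246*(-222) = 54612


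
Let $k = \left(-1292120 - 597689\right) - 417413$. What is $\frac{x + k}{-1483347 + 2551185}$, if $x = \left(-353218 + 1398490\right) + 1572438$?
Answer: $\frac{3044}{10469} \approx 0.29076$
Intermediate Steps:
$x = 2617710$ ($x = 1045272 + 1572438 = 2617710$)
$k = -2307222$ ($k = -1889809 - 417413 = -2307222$)
$\frac{x + k}{-1483347 + 2551185} = \frac{2617710 - 2307222}{-1483347 + 2551185} = \frac{310488}{1067838} = 310488 \cdot \frac{1}{1067838} = \frac{3044}{10469}$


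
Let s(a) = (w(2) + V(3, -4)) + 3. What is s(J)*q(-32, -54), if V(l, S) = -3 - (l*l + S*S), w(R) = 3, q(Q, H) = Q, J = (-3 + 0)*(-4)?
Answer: 704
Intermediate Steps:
J = 12 (J = -3*(-4) = 12)
V(l, S) = -3 - S**2 - l**2 (V(l, S) = -3 - (l**2 + S**2) = -3 - (S**2 + l**2) = -3 + (-S**2 - l**2) = -3 - S**2 - l**2)
s(a) = -22 (s(a) = (3 + (-3 - 1*(-4)**2 - 1*3**2)) + 3 = (3 + (-3 - 1*16 - 1*9)) + 3 = (3 + (-3 - 16 - 9)) + 3 = (3 - 28) + 3 = -25 + 3 = -22)
s(J)*q(-32, -54) = -22*(-32) = 704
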